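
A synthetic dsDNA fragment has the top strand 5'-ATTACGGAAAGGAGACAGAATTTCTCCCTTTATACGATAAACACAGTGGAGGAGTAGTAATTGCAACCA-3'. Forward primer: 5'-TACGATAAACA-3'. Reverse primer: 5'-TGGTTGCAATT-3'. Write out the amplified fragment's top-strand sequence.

The forward primer matches the template at positions 33–43.
Reverse complement of the reverse primer: AATTGCAACCA. This occurs on the top strand at positions 59–69.
The product is the template from position 33 through 69 (37 bp).

5'-TACGATAAACACAGTGGAGGAGTAGTAATTGCAACCA-3'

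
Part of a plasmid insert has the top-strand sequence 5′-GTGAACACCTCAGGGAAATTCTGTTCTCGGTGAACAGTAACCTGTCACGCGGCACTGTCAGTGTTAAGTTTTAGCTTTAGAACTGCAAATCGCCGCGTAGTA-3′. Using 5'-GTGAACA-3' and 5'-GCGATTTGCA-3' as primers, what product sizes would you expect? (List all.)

The forward primer GTGAACA matches the top strand at positions 1–7, 30–36.
The reverse primer's reverse complement is TGCAAATCGC, matching at positions 84–93.
Each forward site pairs with the reverse site to give a product ending at position 93: sizes 93, 64 bp.

93 bp, 64 bp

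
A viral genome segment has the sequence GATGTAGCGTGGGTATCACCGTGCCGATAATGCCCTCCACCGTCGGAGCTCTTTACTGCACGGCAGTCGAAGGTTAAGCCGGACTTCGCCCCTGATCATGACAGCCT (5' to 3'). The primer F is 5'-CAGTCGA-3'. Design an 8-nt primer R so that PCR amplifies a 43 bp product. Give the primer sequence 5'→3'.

The forward primer binds at positions 64–70, so a 43 bp product ends at position 64 + 43 − 1 = 106.
The reverse primer anneals to the top strand over positions 99–106, i.e. to TGACAGCC.
Its sequence written 5'→3' is the reverse complement: GGCTGTCA.

5'-GGCTGTCA-3'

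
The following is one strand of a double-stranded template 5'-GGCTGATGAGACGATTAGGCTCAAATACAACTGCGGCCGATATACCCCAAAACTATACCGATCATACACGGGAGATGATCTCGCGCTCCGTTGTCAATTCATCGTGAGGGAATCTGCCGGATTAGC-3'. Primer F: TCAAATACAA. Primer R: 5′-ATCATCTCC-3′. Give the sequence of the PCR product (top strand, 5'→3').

Forward primer TCAAATACAA is found on the top strand at positions 21–30.
Taking the reverse complement of ATCATCTCC gives GGAGATGAT, found at positions 71–79 on the template; the primer anneals here to the top strand with its 3' end pointing upstream.
The product is the template from position 21 through 79 (59 bp).

5'-TCAAATACAACTGCGGCCGATATACCCCAAAACTATACCGATCATACACGGGAGATGAT-3'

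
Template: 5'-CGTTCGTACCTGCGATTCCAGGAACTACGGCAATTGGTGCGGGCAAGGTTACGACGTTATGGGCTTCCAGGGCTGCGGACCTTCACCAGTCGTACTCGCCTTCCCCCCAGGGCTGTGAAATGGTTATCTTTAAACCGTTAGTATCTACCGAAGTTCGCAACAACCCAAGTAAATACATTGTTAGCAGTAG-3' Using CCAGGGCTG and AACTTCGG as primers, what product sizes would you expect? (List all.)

The forward primer CCAGGGCTG matches the top strand at positions 67–75, 107–115.
The reverse primer's reverse complement is CCGAAGTT, matching at positions 148–155.
Each forward site pairs with the reverse site to give a product ending at position 155: sizes 89, 49 bp.

89 bp, 49 bp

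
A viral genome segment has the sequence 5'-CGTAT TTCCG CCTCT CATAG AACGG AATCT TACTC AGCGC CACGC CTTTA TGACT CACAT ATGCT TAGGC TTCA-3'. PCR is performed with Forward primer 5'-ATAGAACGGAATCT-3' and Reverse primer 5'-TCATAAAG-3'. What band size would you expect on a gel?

The forward primer matches the template at positions 17–30.
Reverse complement of the reverse primer: CTTTATGA. This occurs on the top strand at positions 46–53.
Amplicon spans positions 17–53: 37 bp.

37 bp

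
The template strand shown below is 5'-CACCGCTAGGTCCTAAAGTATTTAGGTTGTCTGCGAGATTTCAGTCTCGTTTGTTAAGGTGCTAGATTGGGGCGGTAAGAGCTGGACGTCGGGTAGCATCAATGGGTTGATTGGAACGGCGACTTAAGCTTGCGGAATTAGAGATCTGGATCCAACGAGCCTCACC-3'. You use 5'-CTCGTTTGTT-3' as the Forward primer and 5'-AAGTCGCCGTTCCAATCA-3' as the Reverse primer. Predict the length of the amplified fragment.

The forward primer matches the template at positions 46–55.
The reverse primer's reverse complement is TGATTGGAACGGCGACTT, which matches the template at positions 108–125.
The product runs from position 46 to position 125, so its length is 125 − 46 + 1 = 80 bp.

80 bp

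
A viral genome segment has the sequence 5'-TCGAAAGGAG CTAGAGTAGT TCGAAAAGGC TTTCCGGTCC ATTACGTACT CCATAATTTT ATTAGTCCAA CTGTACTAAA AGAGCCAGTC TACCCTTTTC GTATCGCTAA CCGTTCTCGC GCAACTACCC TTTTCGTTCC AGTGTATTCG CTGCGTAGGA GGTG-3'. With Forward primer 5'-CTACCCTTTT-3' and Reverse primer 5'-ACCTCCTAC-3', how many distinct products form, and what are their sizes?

The forward primer CTACCCTTTT matches the top strand at positions 90–99, 125–134.
The reverse primer's reverse complement is GTAGGAGGT, matching at positions 155–163.
Each forward site pairs with the reverse site to give a product ending at position 163: sizes 74, 39 bp.

Two products: 74 bp, 39 bp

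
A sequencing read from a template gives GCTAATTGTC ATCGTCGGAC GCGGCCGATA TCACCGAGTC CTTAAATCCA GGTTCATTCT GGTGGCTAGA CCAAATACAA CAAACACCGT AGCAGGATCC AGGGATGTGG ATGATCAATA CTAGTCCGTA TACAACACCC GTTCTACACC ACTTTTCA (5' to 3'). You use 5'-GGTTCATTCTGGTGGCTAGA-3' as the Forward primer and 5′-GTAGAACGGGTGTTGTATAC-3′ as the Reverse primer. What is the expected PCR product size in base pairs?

Forward primer GGTTCATTCTGGTGGCTAGA is found on the top strand at positions 51–70.
The reverse primer's reverse complement is GTATACAACACCCGTTCTAC, which matches the template at positions 128–147.
The product runs from position 51 to position 147, so its length is 147 − 51 + 1 = 97 bp.

97 bp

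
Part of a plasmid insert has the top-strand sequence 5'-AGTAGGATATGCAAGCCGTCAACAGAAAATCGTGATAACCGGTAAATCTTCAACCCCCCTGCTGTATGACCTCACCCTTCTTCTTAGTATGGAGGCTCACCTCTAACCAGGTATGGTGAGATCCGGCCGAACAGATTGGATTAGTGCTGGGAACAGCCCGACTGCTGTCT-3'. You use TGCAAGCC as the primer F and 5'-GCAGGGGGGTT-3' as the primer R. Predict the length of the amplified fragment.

53 bp

Forward primer TGCAAGCC is found on the top strand at positions 10–17.
The reverse primer's reverse complement is AACCCCCCTGC, which matches the template at positions 52–62.
Amplicon spans positions 10–62: 53 bp.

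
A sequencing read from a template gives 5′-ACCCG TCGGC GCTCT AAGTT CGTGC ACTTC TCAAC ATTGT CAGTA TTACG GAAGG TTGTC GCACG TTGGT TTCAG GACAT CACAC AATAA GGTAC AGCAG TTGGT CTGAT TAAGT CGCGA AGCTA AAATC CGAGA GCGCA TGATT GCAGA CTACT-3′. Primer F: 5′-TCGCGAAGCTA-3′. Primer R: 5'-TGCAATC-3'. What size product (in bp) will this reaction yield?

34 bp

The forward primer matches the template at positions 115–125.
Taking the reverse complement of TGCAATC gives GATTGCA, found at positions 142–148 on the template; the primer anneals here to the top strand with its 3' end pointing upstream.
The product runs from position 115 to position 148, so its length is 148 − 115 + 1 = 34 bp.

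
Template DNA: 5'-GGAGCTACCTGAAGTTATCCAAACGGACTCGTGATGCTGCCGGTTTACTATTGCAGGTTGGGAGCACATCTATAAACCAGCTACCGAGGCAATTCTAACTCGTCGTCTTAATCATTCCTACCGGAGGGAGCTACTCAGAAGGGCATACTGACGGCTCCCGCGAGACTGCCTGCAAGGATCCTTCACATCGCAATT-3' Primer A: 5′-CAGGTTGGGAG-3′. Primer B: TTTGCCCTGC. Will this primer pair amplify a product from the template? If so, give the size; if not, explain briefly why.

Primer B (TTTGCCCTGC) does not match the top strand, and its reverse complement GCAGGGCAAA does not match either.
With no annealing site for primer B, no amplification occurs.

No product — primer B has no binding site in the template.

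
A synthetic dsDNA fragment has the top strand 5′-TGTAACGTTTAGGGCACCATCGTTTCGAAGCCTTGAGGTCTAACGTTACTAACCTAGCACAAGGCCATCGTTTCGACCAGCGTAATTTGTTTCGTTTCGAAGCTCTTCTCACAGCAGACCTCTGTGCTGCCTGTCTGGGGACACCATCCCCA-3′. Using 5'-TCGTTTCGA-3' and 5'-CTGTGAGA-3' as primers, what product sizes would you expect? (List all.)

The forward primer TCGTTTCGA matches the top strand at positions 20–28, 68–76, 92–100.
The reverse primer's reverse complement is TCTCACAG, matching at positions 107–114.
Each forward site pairs with the reverse site to give a product ending at position 114: sizes 95, 47, 23 bp.

95 bp, 47 bp, 23 bp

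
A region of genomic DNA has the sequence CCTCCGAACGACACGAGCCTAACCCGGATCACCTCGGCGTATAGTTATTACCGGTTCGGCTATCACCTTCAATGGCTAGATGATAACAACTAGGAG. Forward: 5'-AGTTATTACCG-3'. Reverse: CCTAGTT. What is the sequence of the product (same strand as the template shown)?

Scanning the template, AGTTATTACCG occurs at positions 43–53; this primer anneals to the bottom strand there with its 3' end pointing downstream.
Reverse complement of the reverse primer: AACTAGG. This occurs on the top strand at positions 88–94.
The product is the template from position 43 through 94 (52 bp).

5'-AGTTATTACCGGTTCGGCTATCACCTTCAATGGCTAGATGATAACAACTAGG-3'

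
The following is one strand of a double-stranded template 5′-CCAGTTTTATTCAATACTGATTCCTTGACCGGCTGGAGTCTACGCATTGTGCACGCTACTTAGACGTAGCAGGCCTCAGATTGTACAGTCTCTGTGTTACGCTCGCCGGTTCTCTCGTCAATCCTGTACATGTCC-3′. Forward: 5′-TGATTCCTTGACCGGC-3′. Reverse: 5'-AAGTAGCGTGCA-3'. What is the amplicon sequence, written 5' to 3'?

5'-TGATTCCTTGACCGGCTGGAGTCTACGCATTGTGCACGCTACTT-3'

The forward primer matches the template at positions 18–33.
Reverse complement of the reverse primer: TGCACGCTACTT. This occurs on the top strand at positions 50–61.
The product is the template from position 18 through 61 (44 bp).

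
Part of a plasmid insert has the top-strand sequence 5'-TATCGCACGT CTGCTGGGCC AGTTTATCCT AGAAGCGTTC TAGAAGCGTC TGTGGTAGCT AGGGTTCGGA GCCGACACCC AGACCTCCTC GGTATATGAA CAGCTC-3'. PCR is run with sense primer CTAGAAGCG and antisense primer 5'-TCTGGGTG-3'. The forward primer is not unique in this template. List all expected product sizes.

The forward primer CTAGAAGCG matches the top strand at positions 29–37, 40–48.
The reverse primer's reverse complement is CACCCAGA, matching at positions 76–83.
Each forward site pairs with the reverse site to give a product ending at position 83: sizes 55, 44 bp.

55 bp, 44 bp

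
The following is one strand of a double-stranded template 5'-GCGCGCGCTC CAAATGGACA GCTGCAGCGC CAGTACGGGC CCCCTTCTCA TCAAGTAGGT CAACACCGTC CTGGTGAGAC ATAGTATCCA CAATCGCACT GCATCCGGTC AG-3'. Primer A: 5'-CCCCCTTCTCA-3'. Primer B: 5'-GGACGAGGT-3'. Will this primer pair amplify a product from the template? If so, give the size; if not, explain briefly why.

Primer B (GGACGAGGT) does not match the top strand, and its reverse complement ACCTCGTCC does not match either.
With no annealing site for primer B, no amplification occurs.

No product — primer B has no binding site in the template.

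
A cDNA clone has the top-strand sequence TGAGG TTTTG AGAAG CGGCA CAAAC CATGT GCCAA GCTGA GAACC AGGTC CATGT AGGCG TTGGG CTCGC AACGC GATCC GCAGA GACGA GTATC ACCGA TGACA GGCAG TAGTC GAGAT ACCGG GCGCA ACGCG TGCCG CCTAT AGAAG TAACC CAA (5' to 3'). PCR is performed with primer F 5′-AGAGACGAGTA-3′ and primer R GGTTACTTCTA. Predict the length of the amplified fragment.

Forward primer AGAGACGAGTA is found on the top strand at positions 83–93.
The reverse primer's reverse complement is TAGAAGTAACC, which matches the template at positions 145–155.
The product runs from position 83 to position 155, so its length is 155 − 83 + 1 = 73 bp.

73 bp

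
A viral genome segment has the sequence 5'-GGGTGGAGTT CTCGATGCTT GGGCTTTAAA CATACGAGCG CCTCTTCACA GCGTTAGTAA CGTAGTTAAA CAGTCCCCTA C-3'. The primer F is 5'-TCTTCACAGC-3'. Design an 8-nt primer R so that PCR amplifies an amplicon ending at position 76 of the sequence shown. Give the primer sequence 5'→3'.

The forward primer binds at positions 43–52; the product's 3' end on the top strand is position 76.
The reverse primer anneals to the top strand over positions 69–76, i.e. to AACAGTCC.
Its sequence written 5'→3' is the reverse complement: GGACTGTT.

5'-GGACTGTT-3'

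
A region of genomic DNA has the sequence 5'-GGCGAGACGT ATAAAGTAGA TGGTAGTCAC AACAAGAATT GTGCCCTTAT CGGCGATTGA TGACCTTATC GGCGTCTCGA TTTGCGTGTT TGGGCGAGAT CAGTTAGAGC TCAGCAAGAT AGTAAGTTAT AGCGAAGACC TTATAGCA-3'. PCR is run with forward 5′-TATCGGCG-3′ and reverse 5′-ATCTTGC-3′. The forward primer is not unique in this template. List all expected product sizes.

73 bp, 54 bp

The forward primer TATCGGCG matches the top strand at positions 48–55, 67–74.
The reverse primer's reverse complement is GCAAGAT, matching at positions 114–120.
Each forward site pairs with the reverse site to give a product ending at position 120: sizes 73, 54 bp.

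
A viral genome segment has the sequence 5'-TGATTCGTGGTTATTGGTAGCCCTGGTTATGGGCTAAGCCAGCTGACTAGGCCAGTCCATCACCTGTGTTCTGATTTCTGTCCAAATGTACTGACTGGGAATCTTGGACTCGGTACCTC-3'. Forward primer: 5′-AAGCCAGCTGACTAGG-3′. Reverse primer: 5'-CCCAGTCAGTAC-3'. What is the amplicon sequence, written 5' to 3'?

5'-AAGCCAGCTGACTAGGCCAGTCCATCACCTGTGTTCTGATTTCTGTCCAAATGTACTGACTGGG-3'

Scanning the template, AAGCCAGCTGACTAGG occurs at positions 36–51; this primer anneals to the bottom strand there with its 3' end pointing downstream.
Taking the reverse complement of CCCAGTCAGTAC gives GTACTGACTGGG, found at positions 88–99 on the template; the primer anneals here to the top strand with its 3' end pointing upstream.
The product is the template from position 36 through 99 (64 bp).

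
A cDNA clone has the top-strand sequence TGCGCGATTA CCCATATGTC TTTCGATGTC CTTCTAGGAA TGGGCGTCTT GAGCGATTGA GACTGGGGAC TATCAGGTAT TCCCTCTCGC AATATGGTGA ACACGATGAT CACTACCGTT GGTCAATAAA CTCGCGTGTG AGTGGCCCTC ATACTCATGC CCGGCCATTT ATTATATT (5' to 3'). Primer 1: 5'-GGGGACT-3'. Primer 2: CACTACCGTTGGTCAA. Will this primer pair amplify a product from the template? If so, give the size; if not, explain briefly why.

Primer 1 (GGGGACT) matches the top strand at positions 65–71 (3' end points downstream).
Primer 2 (CACTACCGTTGGTCAA) also matches the top strand directly, at positions 111–126 — its reverse complement TTGACCAACGGTAGTG is not present.
Both primers anneal to the bottom strand with 3' ends pointing the same way, so neither can prime synthesis back toward the other.

No product — both primers anneal to the same strand and extend in the same direction.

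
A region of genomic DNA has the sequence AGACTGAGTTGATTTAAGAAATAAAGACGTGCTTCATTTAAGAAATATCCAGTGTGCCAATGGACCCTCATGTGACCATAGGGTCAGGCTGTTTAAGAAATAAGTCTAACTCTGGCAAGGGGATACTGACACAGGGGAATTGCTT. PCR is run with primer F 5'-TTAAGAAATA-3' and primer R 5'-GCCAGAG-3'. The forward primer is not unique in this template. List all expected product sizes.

The forward primer TTAAGAAATA matches the top strand at positions 14–23, 38–47, 93–102.
The reverse primer's reverse complement is CTCTGGC, matching at positions 110–116.
Each forward site pairs with the reverse site to give a product ending at position 116: sizes 103, 79, 24 bp.

103 bp, 79 bp, 24 bp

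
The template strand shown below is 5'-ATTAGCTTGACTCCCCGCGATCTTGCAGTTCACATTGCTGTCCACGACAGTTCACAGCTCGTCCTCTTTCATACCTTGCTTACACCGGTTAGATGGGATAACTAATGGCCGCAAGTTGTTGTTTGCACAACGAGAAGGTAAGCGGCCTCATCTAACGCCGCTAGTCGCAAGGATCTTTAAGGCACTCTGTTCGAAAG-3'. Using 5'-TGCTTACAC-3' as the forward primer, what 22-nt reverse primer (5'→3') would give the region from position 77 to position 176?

5'-AGATCCTTGCGACTAGCGGCGT-3'

The product's 3' end on the top strand is position 176.
The reverse primer anneals to the top strand over positions 155–176, i.e. to ACGCCGCTAGTCGCAAGGATCT.
Its sequence written 5'→3' is the reverse complement: AGATCCTTGCGACTAGCGGCGT.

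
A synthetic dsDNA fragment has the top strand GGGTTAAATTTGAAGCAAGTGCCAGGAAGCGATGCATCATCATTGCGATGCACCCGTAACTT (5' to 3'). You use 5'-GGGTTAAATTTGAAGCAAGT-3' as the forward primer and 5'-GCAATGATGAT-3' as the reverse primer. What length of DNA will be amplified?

Scanning the template, GGGTTAAATTTGAAGCAAGT occurs at positions 1–20; this primer anneals to the bottom strand there with its 3' end pointing downstream.
Taking the reverse complement of GCAATGATGAT gives ATCATCATTGC, found at positions 36–46 on the template; the primer anneals here to the top strand with its 3' end pointing upstream.
Product length = (reverse-primer end) − (forward-primer start) + 1 = 46 − 1 + 1 = 46 bp.

46 bp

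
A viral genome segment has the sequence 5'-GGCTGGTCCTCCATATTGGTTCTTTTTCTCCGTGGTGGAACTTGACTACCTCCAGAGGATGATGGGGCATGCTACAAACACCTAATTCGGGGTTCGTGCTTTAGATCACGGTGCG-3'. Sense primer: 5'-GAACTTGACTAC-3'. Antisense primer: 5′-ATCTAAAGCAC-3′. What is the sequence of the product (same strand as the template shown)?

Forward primer GAACTTGACTAC is found on the top strand at positions 38–49.
The reverse primer's reverse complement is GTGCTTTAGAT, which matches the template at positions 96–106.
The product is the template from position 38 through 106 (69 bp).

5'-GAACTTGACTACCTCCAGAGGATGATGGGGCATGCTACAAACACCTAATTCGGGGTTCGTGCTTTAGAT-3'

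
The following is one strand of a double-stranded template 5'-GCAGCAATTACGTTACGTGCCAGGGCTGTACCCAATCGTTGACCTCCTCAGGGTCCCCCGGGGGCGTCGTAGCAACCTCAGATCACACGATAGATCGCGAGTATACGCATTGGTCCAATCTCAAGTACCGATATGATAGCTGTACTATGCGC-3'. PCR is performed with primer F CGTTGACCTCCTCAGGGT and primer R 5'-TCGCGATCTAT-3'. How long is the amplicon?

64 bp

The forward primer matches the template at positions 37–54.
Reverse complement of the reverse primer: ATAGATCGCGA. This occurs on the top strand at positions 90–100.
The product runs from position 37 to position 100, so its length is 100 − 37 + 1 = 64 bp.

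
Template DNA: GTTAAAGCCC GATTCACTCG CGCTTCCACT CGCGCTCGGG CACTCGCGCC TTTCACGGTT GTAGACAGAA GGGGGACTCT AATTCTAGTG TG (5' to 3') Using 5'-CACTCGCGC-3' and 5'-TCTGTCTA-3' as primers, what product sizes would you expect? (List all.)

The forward primer CACTCGCGC matches the top strand at positions 15–23, 27–35, 41–49.
The reverse primer's reverse complement is TAGACAGA, matching at positions 62–69.
Each forward site pairs with the reverse site to give a product ending at position 69: sizes 55, 43, 29 bp.

55 bp, 43 bp, 29 bp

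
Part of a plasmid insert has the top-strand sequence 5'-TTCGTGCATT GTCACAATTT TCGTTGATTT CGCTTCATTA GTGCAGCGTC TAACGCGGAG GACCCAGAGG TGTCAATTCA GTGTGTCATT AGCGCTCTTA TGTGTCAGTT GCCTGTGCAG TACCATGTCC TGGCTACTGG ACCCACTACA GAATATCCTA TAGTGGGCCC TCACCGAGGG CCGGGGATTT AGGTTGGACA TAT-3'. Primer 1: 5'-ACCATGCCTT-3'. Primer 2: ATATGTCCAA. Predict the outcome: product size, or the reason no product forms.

Primer 1 (ACCATGCCTT) does not match the top strand, and its reverse complement AAGGCATGGT does not match either.
With no annealing site for primer 1, no amplification occurs.

No product — primer 1 has no binding site in the template.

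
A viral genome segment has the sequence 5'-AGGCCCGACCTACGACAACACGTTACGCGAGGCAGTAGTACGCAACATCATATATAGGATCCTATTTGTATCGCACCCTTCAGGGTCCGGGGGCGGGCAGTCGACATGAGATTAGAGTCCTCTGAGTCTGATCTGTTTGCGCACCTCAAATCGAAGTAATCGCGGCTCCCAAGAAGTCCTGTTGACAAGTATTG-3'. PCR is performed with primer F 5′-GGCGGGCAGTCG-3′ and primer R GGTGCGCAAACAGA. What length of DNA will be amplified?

54 bp

Scanning the template, GGCGGGCAGTCG occurs at positions 92–103; this primer anneals to the bottom strand there with its 3' end pointing downstream.
The reverse primer's reverse complement is TCTGTTTGCGCACC, which matches the template at positions 132–145.
Product length = (reverse-primer end) − (forward-primer start) + 1 = 145 − 92 + 1 = 54 bp.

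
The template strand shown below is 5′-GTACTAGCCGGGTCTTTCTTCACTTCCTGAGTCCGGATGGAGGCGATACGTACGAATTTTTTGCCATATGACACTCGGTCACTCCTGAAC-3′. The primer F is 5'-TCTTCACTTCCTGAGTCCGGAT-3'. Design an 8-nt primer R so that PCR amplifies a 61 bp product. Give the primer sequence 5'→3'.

5'-CGAGTGTC-3'

The forward primer binds at positions 17–38, so a 61 bp product ends at position 17 + 61 − 1 = 77.
The reverse primer anneals to the top strand over positions 70–77, i.e. to GACACTCG.
Its sequence written 5'→3' is the reverse complement: CGAGTGTC.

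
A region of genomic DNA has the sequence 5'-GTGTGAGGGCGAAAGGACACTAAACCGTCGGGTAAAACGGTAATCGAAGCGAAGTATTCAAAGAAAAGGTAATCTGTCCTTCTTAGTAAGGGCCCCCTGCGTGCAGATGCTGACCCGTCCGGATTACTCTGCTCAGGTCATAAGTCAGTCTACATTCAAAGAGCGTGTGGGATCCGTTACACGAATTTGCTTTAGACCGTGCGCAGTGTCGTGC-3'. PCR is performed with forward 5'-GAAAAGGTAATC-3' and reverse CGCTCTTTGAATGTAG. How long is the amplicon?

103 bp

The forward primer matches the template at positions 63–74.
The reverse primer's reverse complement is CTACATTCAAAGAGCG, which matches the template at positions 150–165.
Amplicon spans positions 63–165: 103 bp.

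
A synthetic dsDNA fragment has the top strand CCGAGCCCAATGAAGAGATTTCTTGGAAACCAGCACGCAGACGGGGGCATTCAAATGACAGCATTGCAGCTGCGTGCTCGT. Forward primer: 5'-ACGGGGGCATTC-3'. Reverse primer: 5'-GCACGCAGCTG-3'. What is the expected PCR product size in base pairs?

37 bp

Forward primer ACGGGGGCATTC is found on the top strand at positions 41–52.
Taking the reverse complement of GCACGCAGCTG gives CAGCTGCGTGC, found at positions 67–77 on the template; the primer anneals here to the top strand with its 3' end pointing upstream.
Product length = (reverse-primer end) − (forward-primer start) + 1 = 77 − 41 + 1 = 37 bp.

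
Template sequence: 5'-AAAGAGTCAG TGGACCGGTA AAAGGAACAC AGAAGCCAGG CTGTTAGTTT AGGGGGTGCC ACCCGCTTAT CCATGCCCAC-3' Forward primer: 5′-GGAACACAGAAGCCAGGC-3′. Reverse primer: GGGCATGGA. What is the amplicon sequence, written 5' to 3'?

Scanning the template, GGAACACAGAAGCCAGGC occurs at positions 24–41; this primer anneals to the bottom strand there with its 3' end pointing downstream.
Reverse complement of the reverse primer: TCCATGCCC. This occurs on the top strand at positions 70–78.
The product is the template from position 24 through 78 (55 bp).

5'-GGAACACAGAAGCCAGGCTGTTAGTTTAGGGGGTGCCACCCGCTTATCCATGCCC-3'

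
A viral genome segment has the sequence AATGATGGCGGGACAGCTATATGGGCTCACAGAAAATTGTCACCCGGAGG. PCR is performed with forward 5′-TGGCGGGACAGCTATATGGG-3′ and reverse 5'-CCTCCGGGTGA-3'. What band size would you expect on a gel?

45 bp

Forward primer TGGCGGGACAGCTATATGGG is found on the top strand at positions 6–25.
Taking the reverse complement of CCTCCGGGTGA gives TCACCCGGAGG, found at positions 40–50 on the template; the primer anneals here to the top strand with its 3' end pointing upstream.
Amplicon spans positions 6–50: 45 bp.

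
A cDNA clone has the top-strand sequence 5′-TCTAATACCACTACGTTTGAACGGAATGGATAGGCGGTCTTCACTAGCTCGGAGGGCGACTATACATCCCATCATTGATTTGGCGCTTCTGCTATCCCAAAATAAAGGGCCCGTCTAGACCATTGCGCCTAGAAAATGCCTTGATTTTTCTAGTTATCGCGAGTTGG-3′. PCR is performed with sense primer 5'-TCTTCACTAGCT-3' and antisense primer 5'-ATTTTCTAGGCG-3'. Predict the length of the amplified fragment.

Forward primer TCTTCACTAGCT is found on the top strand at positions 38–49.
Reverse complement of the reverse primer: CGCCTAGAAAAT. This occurs on the top strand at positions 126–137.
Amplicon spans positions 38–137: 100 bp.

100 bp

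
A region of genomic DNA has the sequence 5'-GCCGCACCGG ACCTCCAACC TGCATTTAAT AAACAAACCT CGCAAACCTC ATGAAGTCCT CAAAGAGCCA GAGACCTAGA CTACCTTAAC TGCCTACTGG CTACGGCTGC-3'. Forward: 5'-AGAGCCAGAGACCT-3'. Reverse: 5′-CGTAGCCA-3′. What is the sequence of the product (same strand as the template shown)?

5'-AGAGCCAGAGACCTAGACTACCTTAACTGCCTACTGGCTACG-3'

Scanning the template, AGAGCCAGAGACCT occurs at positions 64–77; this primer anneals to the bottom strand there with its 3' end pointing downstream.
The reverse primer's reverse complement is TGGCTACG, which matches the template at positions 98–105.
The product is the template from position 64 through 105 (42 bp).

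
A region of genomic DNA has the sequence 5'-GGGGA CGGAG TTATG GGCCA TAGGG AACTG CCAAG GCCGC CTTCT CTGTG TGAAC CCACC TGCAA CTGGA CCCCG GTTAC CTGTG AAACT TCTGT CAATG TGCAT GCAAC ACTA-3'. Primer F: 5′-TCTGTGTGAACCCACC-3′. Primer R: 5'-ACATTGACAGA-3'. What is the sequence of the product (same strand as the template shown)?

5'-TCTGTGTGAACCCACCTGCAACTGGACCCCGGTTACCTGTGAAACTTCTGTCAATGT-3'

Scanning the template, TCTGTGTGAACCCACC occurs at positions 45–60; this primer anneals to the bottom strand there with its 3' end pointing downstream.
The reverse primer's reverse complement is TCTGTCAATGT, which matches the template at positions 91–101.
The product is the template from position 45 through 101 (57 bp).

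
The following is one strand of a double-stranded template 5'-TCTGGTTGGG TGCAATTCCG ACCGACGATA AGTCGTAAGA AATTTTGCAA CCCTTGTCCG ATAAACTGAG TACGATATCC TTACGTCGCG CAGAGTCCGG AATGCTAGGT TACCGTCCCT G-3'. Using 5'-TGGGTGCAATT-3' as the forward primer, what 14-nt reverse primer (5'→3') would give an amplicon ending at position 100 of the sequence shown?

5'-CCGGACTCTGCGCG-3'

The forward primer binds at positions 7–17; the product's 3' end on the top strand is position 100.
The reverse primer anneals to the top strand over positions 87–100, i.e. to CGCGCAGAGTCCGG.
Its sequence written 5'→3' is the reverse complement: CCGGACTCTGCGCG.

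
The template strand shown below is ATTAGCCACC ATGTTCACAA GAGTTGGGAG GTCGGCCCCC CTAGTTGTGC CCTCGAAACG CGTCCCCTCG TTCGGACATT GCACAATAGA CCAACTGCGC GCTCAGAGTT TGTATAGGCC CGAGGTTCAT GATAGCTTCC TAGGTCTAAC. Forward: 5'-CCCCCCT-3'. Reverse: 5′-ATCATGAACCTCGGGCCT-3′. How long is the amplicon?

98 bp

Scanning the template, CCCCCCT occurs at positions 36–42; this primer anneals to the bottom strand there with its 3' end pointing downstream.
The reverse primer's reverse complement is AGGCCCGAGGTTCATGAT, which matches the template at positions 116–133.
Amplicon spans positions 36–133: 98 bp.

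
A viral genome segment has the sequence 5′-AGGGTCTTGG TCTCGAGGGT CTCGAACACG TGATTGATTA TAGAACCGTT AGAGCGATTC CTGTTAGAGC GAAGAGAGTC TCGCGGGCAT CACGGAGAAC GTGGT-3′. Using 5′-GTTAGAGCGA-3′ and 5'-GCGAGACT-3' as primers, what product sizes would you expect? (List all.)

The forward primer GTTAGAGCGA matches the top strand at positions 48–57, 63–72.
The reverse primer's reverse complement is AGTCTCGC, matching at positions 77–84.
Each forward site pairs with the reverse site to give a product ending at position 84: sizes 37, 22 bp.

37 bp, 22 bp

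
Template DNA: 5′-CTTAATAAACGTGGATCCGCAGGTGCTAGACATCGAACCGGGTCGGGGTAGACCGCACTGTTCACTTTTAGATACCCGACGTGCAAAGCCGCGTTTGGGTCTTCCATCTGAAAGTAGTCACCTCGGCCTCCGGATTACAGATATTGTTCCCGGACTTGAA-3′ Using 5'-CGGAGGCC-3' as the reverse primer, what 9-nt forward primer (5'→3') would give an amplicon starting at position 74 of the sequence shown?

The reverse primer's reverse complement GGCCTCCG matches the template at positions 125–132; the product starts at position 74.
The forward primer is identical to the top strand over positions 74–82: ACCCGACGT.

5'-ACCCGACGT-3'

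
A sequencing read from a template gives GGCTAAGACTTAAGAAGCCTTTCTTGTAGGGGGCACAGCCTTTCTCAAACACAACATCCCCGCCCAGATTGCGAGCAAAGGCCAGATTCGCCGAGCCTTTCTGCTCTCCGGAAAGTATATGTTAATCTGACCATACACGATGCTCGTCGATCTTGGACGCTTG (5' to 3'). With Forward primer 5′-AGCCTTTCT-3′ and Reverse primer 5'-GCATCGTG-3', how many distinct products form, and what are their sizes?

The forward primer AGCCTTTCT matches the top strand at positions 16–24, 37–45, 94–102.
The reverse primer's reverse complement is CACGATGC, matching at positions 136–143.
Each forward site pairs with the reverse site to give a product ending at position 143: sizes 128, 107, 50 bp.

Three products: 128 bp, 107 bp, 50 bp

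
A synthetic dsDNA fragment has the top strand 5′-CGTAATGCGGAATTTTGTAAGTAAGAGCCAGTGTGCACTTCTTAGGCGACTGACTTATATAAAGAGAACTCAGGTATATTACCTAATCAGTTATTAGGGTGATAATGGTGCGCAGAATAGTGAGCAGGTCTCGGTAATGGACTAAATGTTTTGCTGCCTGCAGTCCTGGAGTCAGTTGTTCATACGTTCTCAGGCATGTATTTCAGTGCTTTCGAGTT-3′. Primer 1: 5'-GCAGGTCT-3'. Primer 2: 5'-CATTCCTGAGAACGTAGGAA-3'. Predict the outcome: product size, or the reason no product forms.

No product — primer 2 has no binding site in the template.

Primer 2 (CATTCCTGAGAACGTAGGAA) does not match the top strand, and its reverse complement TTCCTACGTTCTCAGGAATG does not match either.
With no annealing site for primer 2, no amplification occurs.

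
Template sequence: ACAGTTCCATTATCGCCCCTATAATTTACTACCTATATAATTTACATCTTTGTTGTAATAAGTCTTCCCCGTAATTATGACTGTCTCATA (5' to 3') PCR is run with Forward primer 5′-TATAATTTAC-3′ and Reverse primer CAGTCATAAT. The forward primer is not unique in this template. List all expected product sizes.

64 bp, 48 bp

The forward primer TATAATTTAC matches the top strand at positions 20–29, 36–45.
The reverse primer's reverse complement is ATTATGACTG, matching at positions 74–83.
Each forward site pairs with the reverse site to give a product ending at position 83: sizes 64, 48 bp.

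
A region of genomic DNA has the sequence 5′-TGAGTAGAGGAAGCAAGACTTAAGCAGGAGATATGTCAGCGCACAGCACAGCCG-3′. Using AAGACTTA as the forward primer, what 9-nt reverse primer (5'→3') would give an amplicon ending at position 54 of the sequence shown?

The forward primer binds at positions 15–22; the product's 3' end on the top strand is position 54.
The reverse primer anneals to the top strand over positions 46–54, i.e. to GCACAGCCG.
Its sequence written 5'→3' is the reverse complement: CGGCTGTGC.

5'-CGGCTGTGC-3'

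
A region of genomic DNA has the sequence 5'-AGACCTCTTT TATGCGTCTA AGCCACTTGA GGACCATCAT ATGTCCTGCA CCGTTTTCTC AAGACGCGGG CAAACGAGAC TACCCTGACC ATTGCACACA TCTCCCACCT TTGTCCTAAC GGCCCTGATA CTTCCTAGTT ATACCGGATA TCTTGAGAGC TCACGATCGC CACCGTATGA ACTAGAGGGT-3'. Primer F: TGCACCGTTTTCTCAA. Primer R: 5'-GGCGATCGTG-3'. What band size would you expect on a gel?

Scanning the template, TGCACCGTTTTCTCAA occurs at positions 47–62; this primer anneals to the bottom strand there with its 3' end pointing downstream.
The reverse primer's reverse complement is CACGATCGCC, which matches the template at positions 162–171.
Product length = (reverse-primer end) − (forward-primer start) + 1 = 171 − 47 + 1 = 125 bp.

125 bp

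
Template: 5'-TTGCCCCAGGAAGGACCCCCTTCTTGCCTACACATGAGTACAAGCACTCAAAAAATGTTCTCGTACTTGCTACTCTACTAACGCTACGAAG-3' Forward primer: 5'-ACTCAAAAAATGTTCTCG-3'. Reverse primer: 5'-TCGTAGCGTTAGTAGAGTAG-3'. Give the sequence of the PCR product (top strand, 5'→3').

5'-ACTCAAAAAATGTTCTCGTACTTGCTACTCTACTAACGCTACGA-3'

Forward primer ACTCAAAAAATGTTCTCG is found on the top strand at positions 46–63.
Taking the reverse complement of TCGTAGCGTTAGTAGAGTAG gives CTACTCTACTAACGCTACGA, found at positions 70–89 on the template; the primer anneals here to the top strand with its 3' end pointing upstream.
The product is the template from position 46 through 89 (44 bp).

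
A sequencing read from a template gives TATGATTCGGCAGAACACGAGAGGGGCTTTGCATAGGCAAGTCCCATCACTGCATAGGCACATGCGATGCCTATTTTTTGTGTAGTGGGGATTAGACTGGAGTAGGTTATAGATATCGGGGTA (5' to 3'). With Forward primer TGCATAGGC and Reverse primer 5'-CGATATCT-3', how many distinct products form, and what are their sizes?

The forward primer TGCATAGGC matches the top strand at positions 30–38, 51–59.
The reverse primer's reverse complement is AGATATCG, matching at positions 111–118.
Each forward site pairs with the reverse site to give a product ending at position 118: sizes 89, 68 bp.

Two products: 89 bp, 68 bp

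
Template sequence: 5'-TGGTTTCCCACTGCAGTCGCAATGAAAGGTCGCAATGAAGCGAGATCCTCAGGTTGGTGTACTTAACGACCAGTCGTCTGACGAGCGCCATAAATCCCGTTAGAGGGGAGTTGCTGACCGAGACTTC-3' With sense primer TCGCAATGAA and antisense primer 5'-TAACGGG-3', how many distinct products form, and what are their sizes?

The forward primer TCGCAATGAA matches the top strand at positions 17–26, 30–39.
The reverse primer's reverse complement is CCCGTTA, matching at positions 96–102.
Each forward site pairs with the reverse site to give a product ending at position 102: sizes 86, 73 bp.

Two products: 86 bp, 73 bp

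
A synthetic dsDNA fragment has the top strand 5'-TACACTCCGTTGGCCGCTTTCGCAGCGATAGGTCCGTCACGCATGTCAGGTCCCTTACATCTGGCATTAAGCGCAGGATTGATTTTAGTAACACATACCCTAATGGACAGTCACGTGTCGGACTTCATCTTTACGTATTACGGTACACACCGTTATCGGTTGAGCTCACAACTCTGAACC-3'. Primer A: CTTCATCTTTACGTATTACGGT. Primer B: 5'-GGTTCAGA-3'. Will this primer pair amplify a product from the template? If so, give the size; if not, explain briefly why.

Primer A (CTTCATCTTTACGTATTACGGT) matches the top strand at positions 123–144; it acts as a forward primer.
Primer B's reverse complement is TCTGAACC, matching the top strand at positions 173–180; it acts as a reverse primer.
The 3' ends face each other across positions 123–180, giving a 58 bp product.

Yes — a 58 bp product.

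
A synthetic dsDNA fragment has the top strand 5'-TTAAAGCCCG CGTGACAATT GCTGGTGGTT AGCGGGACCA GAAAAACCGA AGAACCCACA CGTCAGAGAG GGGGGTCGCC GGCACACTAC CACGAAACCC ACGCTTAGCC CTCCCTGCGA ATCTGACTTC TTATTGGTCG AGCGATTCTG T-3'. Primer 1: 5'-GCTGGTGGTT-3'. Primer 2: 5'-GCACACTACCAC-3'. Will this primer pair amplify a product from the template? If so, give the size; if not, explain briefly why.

No product — both primers anneal to the same strand and extend in the same direction.

Primer 1 (GCTGGTGGTT) matches the top strand at positions 21–30 (3' end points downstream).
Primer 2 (GCACACTACCAC) also matches the top strand directly, at positions 82–93 — its reverse complement GTGGTAGTGTGC is not present.
Both primers anneal to the bottom strand with 3' ends pointing the same way, so neither can prime synthesis back toward the other.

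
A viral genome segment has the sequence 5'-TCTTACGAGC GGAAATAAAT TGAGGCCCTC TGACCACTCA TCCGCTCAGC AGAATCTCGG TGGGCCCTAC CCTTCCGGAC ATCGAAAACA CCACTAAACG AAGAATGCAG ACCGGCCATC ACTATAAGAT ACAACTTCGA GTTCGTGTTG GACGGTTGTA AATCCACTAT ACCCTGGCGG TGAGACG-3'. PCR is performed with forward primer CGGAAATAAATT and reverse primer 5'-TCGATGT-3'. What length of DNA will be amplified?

The forward primer matches the template at positions 10–21.
Reverse complement of the reverse primer: ACATCGA. This occurs on the top strand at positions 79–85.
The product runs from position 10 to position 85, so its length is 85 − 10 + 1 = 76 bp.

76 bp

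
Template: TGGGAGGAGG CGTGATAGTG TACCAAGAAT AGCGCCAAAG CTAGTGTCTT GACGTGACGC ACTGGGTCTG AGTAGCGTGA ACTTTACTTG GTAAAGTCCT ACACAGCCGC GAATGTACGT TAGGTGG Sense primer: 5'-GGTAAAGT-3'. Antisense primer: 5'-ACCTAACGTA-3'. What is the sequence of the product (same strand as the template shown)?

Forward primer GGTAAAGT is found on the top strand at positions 90–97.
The reverse primer's reverse complement is TACGTTAGGT, which matches the template at positions 116–125.
The product is the template from position 90 through 125 (36 bp).

5'-GGTAAAGTCCTACACAGCCGCGAATGTACGTTAGGT-3'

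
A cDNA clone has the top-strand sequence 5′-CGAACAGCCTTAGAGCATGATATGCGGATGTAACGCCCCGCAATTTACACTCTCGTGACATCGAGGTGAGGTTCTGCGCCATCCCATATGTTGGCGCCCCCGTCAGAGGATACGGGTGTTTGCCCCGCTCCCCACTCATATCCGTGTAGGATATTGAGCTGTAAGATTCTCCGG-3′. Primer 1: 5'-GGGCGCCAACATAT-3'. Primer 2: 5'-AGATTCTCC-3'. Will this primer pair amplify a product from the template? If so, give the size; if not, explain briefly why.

No product — the primers' 3' ends point away from each other.

Primer 1 (GGGCGCCAACATAT) has reverse complement ATATGTTGGCGCCC, which matches the top strand at positions 86–99; primer 1 anneals to the top strand there with its 3' end pointing upstream toward position 86.
Primer 2 (AGATTCTCC) matches the top strand directly at positions 164–172; it anneals to the bottom strand with its 3' end pointing downstream toward position 172.
The 3' ends diverge (primer 1 extends toward position 1, primer 2 toward position 174), so the primers never converge on a shared product.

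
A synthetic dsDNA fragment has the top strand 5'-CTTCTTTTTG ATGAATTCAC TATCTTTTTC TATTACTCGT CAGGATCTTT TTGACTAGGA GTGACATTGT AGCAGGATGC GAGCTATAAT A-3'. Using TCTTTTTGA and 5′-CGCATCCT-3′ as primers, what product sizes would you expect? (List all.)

79 bp, 36 bp

The forward primer TCTTTTTGA matches the top strand at positions 3–11, 46–54.
The reverse primer's reverse complement is AGGATGCG, matching at positions 74–81.
Each forward site pairs with the reverse site to give a product ending at position 81: sizes 79, 36 bp.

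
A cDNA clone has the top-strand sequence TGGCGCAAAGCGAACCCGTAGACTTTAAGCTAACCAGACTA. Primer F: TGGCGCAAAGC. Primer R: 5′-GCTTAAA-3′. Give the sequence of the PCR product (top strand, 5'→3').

5'-TGGCGCAAAGCGAACCCGTAGACTTTAAGC-3'

The forward primer matches the template at positions 1–11.
The reverse primer's reverse complement is TTTAAGC, which matches the template at positions 24–30.
The product is the template from position 1 through 30 (30 bp).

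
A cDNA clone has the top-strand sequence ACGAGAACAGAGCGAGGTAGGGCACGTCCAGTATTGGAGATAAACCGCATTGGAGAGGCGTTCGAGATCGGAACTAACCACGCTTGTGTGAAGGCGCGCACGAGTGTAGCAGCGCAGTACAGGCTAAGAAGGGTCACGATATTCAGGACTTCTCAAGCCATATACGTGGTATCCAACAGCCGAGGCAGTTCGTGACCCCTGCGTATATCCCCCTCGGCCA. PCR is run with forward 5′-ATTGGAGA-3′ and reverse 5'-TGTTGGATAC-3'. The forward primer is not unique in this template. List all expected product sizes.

The forward primer ATTGGAGA matches the top strand at positions 33–40, 49–56.
The reverse primer's reverse complement is GTATCCAACA, matching at positions 169–178.
Each forward site pairs with the reverse site to give a product ending at position 178: sizes 146, 130 bp.

146 bp, 130 bp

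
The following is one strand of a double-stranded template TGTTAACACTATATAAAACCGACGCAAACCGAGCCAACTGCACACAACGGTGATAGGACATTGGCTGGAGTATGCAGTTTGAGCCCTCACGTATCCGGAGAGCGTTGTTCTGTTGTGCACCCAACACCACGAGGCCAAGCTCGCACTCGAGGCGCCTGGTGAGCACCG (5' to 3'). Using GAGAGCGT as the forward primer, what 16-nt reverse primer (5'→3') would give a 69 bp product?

5'-GTGCTCACCAGGCGCC-3'

The forward primer binds at positions 98–105, so a 69 bp product ends at position 98 + 69 − 1 = 166.
The reverse primer anneals to the top strand over positions 151–166, i.e. to GGCGCCTGGTGAGCAC.
Its sequence written 5'→3' is the reverse complement: GTGCTCACCAGGCGCC.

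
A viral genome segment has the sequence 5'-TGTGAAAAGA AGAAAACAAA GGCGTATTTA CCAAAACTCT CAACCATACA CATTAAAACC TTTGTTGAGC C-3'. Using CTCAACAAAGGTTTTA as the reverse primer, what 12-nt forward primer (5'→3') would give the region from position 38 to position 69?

5'-TCTCAACCATAC-3'

The reverse primer's reverse complement TAAAACCTTTGTTGAG matches the template at positions 54–69; the product starts at position 38.
The forward primer is identical to the top strand over positions 38–49: TCTCAACCATAC.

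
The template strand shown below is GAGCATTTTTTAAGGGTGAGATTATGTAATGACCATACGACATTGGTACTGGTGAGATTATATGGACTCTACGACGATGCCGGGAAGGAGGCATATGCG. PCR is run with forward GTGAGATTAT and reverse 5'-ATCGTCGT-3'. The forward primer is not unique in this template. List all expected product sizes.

The forward primer GTGAGATTAT matches the top strand at positions 16–25, 52–61.
The reverse primer's reverse complement is ACGACGAT, matching at positions 71–78.
Each forward site pairs with the reverse site to give a product ending at position 78: sizes 63, 27 bp.

63 bp, 27 bp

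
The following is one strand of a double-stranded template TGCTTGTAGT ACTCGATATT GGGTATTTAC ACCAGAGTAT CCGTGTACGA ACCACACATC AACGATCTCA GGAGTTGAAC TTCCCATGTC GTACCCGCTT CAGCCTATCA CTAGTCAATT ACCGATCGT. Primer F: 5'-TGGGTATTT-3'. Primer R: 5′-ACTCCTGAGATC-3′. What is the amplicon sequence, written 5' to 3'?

Scanning the template, TGGGTATTT occurs at positions 20–28; this primer anneals to the bottom strand there with its 3' end pointing downstream.
Reverse complement of the reverse primer: GATCTCAGGAGT. This occurs on the top strand at positions 64–75.
The product is the template from position 20 through 75 (56 bp).

5'-TGGGTATTTACACCAGAGTATCCGTGTACGAACCACACATCAACGATCTCAGGAGT-3'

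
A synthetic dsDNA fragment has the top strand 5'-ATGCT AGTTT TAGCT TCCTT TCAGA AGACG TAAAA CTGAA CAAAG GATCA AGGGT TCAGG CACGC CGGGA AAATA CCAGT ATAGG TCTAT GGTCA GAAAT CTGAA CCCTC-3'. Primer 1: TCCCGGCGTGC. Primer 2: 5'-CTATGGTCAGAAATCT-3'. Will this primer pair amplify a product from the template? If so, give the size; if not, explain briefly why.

Primer 1 (TCCCGGCGTGC) has reverse complement GCACGCCGGGA, which matches the top strand at positions 60–70; primer 1 anneals to the top strand there with its 3' end pointing upstream toward position 60.
Primer 2 (CTATGGTCAGAAATCT) matches the top strand directly at positions 87–102; it anneals to the bottom strand with its 3' end pointing downstream toward position 102.
The 3' ends diverge (primer 1 extends toward position 1, primer 2 toward position 110), so the primers never converge on a shared product.

No product — the primers' 3' ends point away from each other.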